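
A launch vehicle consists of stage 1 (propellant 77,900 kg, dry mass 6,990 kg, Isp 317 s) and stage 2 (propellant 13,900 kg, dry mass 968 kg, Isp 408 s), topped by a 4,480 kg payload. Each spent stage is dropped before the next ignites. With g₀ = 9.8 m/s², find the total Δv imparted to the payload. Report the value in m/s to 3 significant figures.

Ignition mass of stage 1 = 77,900+6,990 + 13,900+968 + 4,480 = 104,238 kg.
Stage 1: m₀ = 104,238 kg, m_f = 104,238 − 77,900 = 26,338 kg; Δv = 317×9.8×ln(3.958) = 3106.6×1.3757 ≈ 4274 m/s.
Stage 2: m₀ = 19,348 kg, m_f = 19,348 − 13,900 = 5,448 kg; Δv = 408×9.8×ln(3.551) = 3998.4×1.2673 ≈ 5067 m/s.
Total Δv = 4274 + 5067 = 9341 m/s.

Δv ≈ 9340 m/s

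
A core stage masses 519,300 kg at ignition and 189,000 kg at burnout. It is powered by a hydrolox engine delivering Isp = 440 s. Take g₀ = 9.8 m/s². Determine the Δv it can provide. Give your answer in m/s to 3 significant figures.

v_e = Isp · g₀ = 440 × 9.8 = 4312.0 m/s.
Δv = v_e · ln(m₀/m_f) = 4312.0 × ln(2.748) = 4312.0 × 1.0107 ≈ 4358.3 m/s.

Δv ≈ 4360 m/s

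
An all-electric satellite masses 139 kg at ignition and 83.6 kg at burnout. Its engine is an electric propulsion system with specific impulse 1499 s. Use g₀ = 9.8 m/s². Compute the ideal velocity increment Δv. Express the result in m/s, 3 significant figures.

v_e = Isp · g₀ = 1499 × 9.8 = 14690.2 m/s.
Rocket equation: Δv = v_e · ln(m₀/m_f) = 14690.2 × ln(1.663) = 14690.2 × 0.5084 ≈ 7468.9 m/s.

Δv ≈ 7470 m/s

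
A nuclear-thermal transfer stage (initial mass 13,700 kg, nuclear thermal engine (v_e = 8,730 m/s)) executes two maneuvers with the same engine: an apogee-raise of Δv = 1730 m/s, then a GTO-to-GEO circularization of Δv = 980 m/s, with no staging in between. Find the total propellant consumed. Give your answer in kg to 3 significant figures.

total propellant consumed ≈ 3660 kg

After the first burn: m = 13700 × exp(−1730/8730.0) = 13700 × 0.82023 = 11,237.2 kg.
After the second burn: m = 11,237.2 × exp(−980/8730.0) = 11,237.2 × 0.89381 = 10,043.9 kg.
Total propellant = m₀ − m_final = 13700 − 10,043.9 = 3,656.1 kg.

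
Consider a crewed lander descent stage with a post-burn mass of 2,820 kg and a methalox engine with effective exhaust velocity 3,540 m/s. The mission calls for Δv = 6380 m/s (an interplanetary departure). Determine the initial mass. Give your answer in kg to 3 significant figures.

m₀/m_f = exp(Δv / v_e) = exp(6380 / 3540.0) = exp(1.8023) = 6.0633.
m₀ = m_f × 6.0633 = 2,820 × 6.0633 = 17,098.5 kg.

initial mass ≈ 17100 kg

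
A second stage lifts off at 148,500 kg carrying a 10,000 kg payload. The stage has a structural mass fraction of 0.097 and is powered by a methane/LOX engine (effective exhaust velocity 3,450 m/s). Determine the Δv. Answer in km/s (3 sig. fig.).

Δv ≈ 6.37 km/s

Stage wet mass = m₀ − payload = 148,500 − 10,000 = 138,500 kg.
Stage dry mass = ε × stage wet mass = 0.097 × 138,500 = 13,434.5 kg.
Burnout mass m_f = stage dry + payload = 13,434.5 + 10,000 = 23,434.5 kg.
Δv = v_e · ln(148,500/23,434.5) = 3450.0 × ln(6.337) = 3450.0 × 1.8464 ≈ 6370 m/s.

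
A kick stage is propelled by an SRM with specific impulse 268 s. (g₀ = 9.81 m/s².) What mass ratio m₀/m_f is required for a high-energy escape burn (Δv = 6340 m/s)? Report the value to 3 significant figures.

v_e = Isp · g₀ = 268 × 9.81 = 2629.1 m/s.
From the ideal rocket equation, m₀/m_f = exp(Δv / v_e) = exp(6340 / 2629.1) = exp(2.4115) = 11.1506.

mass ratio ≈ 11.2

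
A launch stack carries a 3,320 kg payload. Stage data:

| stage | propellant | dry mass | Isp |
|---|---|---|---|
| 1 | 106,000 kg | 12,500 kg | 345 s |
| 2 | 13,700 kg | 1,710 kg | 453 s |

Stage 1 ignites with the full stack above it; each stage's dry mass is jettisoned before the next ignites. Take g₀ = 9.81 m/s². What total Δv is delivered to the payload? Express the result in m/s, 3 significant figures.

Δv ≈ 10900 m/s

Ignition mass of stage 1 = 106,000+12,500 + 13,700+1,710 + 3,320 = 137,230 kg.
Stage 1: m₀ = 137,230 kg, m_f = 137,230 − 106,000 = 31,230 kg; Δv = 345×9.81×ln(4.394) = 3384.5×1.4803 ≈ 5010 m/s.
Stage 2: m₀ = 18,730 kg, m_f = 18,730 − 13,700 = 5,030 kg; Δv = 453×9.81×ln(3.724) = 4443.9×1.3147 ≈ 5842 m/s.
Total Δv = 5010 + 5842 = 10852 m/s.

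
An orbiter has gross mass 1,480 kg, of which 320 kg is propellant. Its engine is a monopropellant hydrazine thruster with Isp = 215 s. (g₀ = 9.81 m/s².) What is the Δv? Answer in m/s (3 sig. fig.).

v_e = Isp · g₀ = 215 × 9.81 = 2109.2 m/s.
m_f = m₀ − m_prop = 1,480 − 320 = 1,160 kg.
Δv = v_e · ln(m₀/m_f) = 2109.2 × ln(1.276) = 2109.2 × 0.2436 ≈ 513.8 m/s.

Δv ≈ 514 m/s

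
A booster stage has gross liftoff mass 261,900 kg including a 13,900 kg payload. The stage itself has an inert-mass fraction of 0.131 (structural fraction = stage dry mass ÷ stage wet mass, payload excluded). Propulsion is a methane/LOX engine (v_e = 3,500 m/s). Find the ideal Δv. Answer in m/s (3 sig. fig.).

Δv ≈ 6060 m/s

Stage wet mass = m₀ − payload = 261,900 − 13,900 = 248,000 kg.
Stage dry mass = ε × stage wet mass = 0.131 × 248,000 = 32,488 kg.
Burnout mass m_f = stage dry + payload = 32,488 + 13,900 = 46,388 kg.
Δv = v_e · ln(261,900/46,388) = 3500.0 × ln(5.646) = 3500.0 × 1.7309 ≈ 6058 m/s.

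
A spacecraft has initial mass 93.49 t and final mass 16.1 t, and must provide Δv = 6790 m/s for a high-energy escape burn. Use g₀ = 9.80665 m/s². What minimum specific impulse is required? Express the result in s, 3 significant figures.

ln(m₀/m_f) = ln(93490/16100) = ln(5.807) = 1.7590.
Using Δv = v_e ln(m₀/m_f): v_e = Δv / ln(m₀/m_f) = 6790 / 1.7590 = 3860.1 m/s.
Isp = v_e / g₀ = 3860.1 / 9.80665 = 393.6 s.

Isp ≈ 394 s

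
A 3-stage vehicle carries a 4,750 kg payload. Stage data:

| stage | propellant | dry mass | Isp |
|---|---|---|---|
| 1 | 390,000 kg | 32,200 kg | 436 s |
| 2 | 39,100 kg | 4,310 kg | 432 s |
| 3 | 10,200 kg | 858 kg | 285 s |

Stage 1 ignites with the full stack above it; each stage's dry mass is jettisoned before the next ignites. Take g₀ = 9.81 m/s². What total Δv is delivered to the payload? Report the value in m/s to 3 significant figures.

Δv ≈ 14600 m/s

Ignition mass of stage 1 = 390,000+32,200 + 39,100+4,310 + 10,200+858 + 4,750 = 481,418 kg.
Stage 1: m₀ = 481,418 kg, m_f = 481,418 − 390,000 = 91,418 kg; Δv = 436×9.81×ln(5.266) = 4277.2×1.6613 ≈ 7106 m/s.
Stage 2: m₀ = 59,218 kg, m_f = 59,218 − 39,100 = 20,118 kg; Δv = 432×9.81×ln(2.944) = 4237.9×1.0796 ≈ 4575 m/s.
Stage 3: m₀ = 15,808 kg, m_f = 15,808 − 10,200 = 5,608 kg; Δv = 285×9.81×ln(2.819) = 2795.9×1.0363 ≈ 2897 m/s.
Total Δv = 7106 + 4575 + 2897 = 14578 m/s.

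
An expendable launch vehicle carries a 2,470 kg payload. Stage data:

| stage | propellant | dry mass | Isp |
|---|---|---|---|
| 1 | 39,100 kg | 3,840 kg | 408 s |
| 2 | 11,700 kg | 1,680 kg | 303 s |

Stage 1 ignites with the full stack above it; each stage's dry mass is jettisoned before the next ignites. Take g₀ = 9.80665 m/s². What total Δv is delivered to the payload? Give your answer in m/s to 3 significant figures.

Δv ≈ 8360 m/s

Ignition mass of stage 1 = 39,100+3,840 + 11,700+1,680 + 2,470 = 58,790 kg.
Stage 1: m₀ = 58,790 kg, m_f = 58,790 − 39,100 = 19,690 kg; Δv = 408×9.80665×ln(2.986) = 4001.1×1.0939 ≈ 4377 m/s.
Stage 2: m₀ = 15,850 kg, m_f = 15,850 − 11,700 = 4,150 kg; Δv = 303×9.80665×ln(3.819) = 2971.4×1.3401 ≈ 3982 m/s.
Total Δv = 4377 + 3982 = 8359 m/s.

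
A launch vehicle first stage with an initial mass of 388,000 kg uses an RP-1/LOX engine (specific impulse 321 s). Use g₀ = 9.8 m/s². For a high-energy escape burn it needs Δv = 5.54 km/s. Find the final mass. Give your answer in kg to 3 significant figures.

v_e = Isp · g₀ = 321 × 9.8 = 3145.8 m/s.
From the ideal rocket equation, m₀/m_f = exp(Δv / v_e) = exp(5540 / 3145.8) = exp(1.7611) = 5.8187.
m_f = m₀ / 5.8187 = 388,000 / 5.8187 = 66,681.6 kg.

final mass ≈ 66700 kg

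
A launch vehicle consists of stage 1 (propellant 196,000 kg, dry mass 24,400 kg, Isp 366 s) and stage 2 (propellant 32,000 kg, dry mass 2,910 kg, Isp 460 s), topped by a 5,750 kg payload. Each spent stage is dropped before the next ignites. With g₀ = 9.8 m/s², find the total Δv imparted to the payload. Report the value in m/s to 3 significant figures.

Δv ≈ 12000 m/s

Ignition mass of stage 1 = 196,000+24,400 + 32,000+2,910 + 5,750 = 261,060 kg.
Stage 1: m₀ = 261,060 kg, m_f = 261,060 − 196,000 = 65,060 kg; Δv = 366×9.8×ln(4.013) = 3586.8×1.3894 ≈ 4984 m/s.
Stage 2: m₀ = 40,660 kg, m_f = 40,660 − 32,000 = 8,660 kg; Δv = 460×9.8×ln(4.695) = 4508.0×1.5465 ≈ 6972 m/s.
Total Δv = 4984 + 6972 = 11956 m/s.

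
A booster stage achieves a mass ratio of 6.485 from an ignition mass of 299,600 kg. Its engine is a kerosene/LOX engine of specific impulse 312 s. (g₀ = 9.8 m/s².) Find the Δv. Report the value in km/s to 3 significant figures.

Δv ≈ 5.72 km/s

v_e = Isp · g₀ = 312 × 9.8 = 3057.6 m/s.
Δv = v_e · ln(6.485) = 3057.6 × 1.8695 ≈ 5716.2 m/s.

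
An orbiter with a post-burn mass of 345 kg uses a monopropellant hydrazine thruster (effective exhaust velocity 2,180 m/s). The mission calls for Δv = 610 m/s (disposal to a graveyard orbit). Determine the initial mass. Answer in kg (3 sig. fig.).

Using Δv = v_e ln(m₀/m_f): m₀/m_f = exp(Δv / v_e) = exp(610 / 2180.0) = exp(0.2798) = 1.3229.
m₀ = m_f × 1.3229 = 345 × 1.3229 = 456.401 kg.

initial mass ≈ 456 kg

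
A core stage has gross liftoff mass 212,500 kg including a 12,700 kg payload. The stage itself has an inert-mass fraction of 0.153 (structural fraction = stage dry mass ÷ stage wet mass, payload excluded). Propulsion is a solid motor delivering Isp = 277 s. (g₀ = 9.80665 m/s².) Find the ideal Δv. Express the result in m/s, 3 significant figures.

Stage wet mass = m₀ − payload = 212,500 − 12,700 = 199,800 kg.
Stage dry mass = ε × stage wet mass = 0.153 × 199,800 = 30,569.4 kg.
Burnout mass m_f = stage dry + payload = 30,569.4 + 12,700 = 43,269.4 kg.
v_e = Isp · g₀ = 277 × 9.80665 = 2716.4 m/s.
Rocket equation: Δv = v_e · ln(212,500/43,269.4) = 2716.4 × ln(4.911) = 2716.4 × 1.5915 ≈ 4323 m/s.

Δv ≈ 4320 m/s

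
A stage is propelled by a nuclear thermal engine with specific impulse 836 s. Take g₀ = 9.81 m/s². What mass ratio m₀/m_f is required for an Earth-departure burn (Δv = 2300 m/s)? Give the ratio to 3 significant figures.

v_e = Isp · g₀ = 836 × 9.81 = 8201.2 m/s.
m₀/m_f = exp(Δv / v_e) = exp(2300 / 8201.2) = exp(0.2804) = 1.3237.

mass ratio ≈ 1.32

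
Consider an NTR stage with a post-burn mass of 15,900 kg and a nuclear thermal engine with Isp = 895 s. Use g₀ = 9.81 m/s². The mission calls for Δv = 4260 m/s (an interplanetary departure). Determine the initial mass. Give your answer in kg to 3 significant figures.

initial mass ≈ 25800 kg

v_e = Isp · g₀ = 895 × 9.81 = 8780.0 m/s.
m₀/m_f = exp(Δv / v_e) = exp(4260 / 8780.0) = exp(0.4852) = 1.6245.
m₀ = m_f × 1.6245 = 15,900 × 1.6245 = 25,829.6 kg.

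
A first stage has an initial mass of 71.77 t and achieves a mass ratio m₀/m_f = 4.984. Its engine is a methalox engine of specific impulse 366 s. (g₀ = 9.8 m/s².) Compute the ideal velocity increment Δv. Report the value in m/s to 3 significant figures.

Δv ≈ 5760 m/s

v_e = Isp · g₀ = 366 × 9.8 = 3586.8 m/s.
Δv = v_e · ln(4.984) = 3586.8 × 1.6062 ≈ 5761.2 m/s.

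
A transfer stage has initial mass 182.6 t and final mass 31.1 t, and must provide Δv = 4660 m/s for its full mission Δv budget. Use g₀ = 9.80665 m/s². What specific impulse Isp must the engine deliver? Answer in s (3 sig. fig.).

Isp ≈ 268 s

ln(m₀/m_f) = ln(182600/31100) = ln(5.871) = 1.7701.
Using Δv = v_e ln(m₀/m_f): v_e = Δv / ln(m₀/m_f) = 4660 / 1.7701 = 2632.6 m/s.
Isp = v_e / g₀ = 2632.6 / 9.80665 = 268.5 s.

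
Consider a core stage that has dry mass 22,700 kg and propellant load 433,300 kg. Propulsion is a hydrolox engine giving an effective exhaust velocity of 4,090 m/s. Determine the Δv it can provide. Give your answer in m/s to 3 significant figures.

Δv ≈ 12300 m/s

m₀ = m_dry + m_prop = 22,700 + 433,300 = 456,000 kg.
Δv = v_e · ln(m₀/m_f) = 4090.0 × ln(20.09) = 4090.0 × 3.0001 ≈ 12270.5 m/s.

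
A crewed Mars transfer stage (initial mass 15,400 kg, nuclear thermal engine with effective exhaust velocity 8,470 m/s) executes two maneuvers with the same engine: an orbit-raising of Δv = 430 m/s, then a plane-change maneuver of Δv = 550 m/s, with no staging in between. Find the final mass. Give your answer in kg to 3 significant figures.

After the first burn: m = 15400 × exp(−430/8470.0) = 15400 × 0.95050 = 14,637.7 kg.
After the second burn: m = 14,637.7 × exp(−550/8470.0) = 14,637.7 × 0.93713 = 13,717.4 kg.

final mass ≈ 13700 kg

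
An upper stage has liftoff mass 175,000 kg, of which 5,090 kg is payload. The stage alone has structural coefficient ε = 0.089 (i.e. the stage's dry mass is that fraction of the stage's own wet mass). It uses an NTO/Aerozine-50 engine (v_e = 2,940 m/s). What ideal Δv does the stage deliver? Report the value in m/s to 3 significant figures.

Stage wet mass = m₀ − payload = 175,000 − 5,090 = 169,910 kg.
Stage dry mass = ε × stage wet mass = 0.089 × 169,910 = 15,122 kg.
Burnout mass m_f = stage dry + payload = 15,122 + 5,090 = 20,212 kg.
From the ideal rocket equation, Δv = v_e · ln(175,000/20,212) = 2940.0 × ln(8.658) = 2940.0 × 2.1585 ≈ 6346 m/s.

Δv ≈ 6350 m/s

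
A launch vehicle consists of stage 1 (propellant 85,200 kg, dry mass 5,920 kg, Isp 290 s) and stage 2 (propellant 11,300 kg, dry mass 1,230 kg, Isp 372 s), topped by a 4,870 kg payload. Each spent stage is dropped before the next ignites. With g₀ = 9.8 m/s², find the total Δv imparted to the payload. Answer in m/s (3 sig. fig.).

Δv ≈ 8190 m/s

Ignition mass of stage 1 = 85,200+5,920 + 11,300+1,230 + 4,870 = 108,520 kg.
Stage 1: m₀ = 108,520 kg, m_f = 108,520 − 85,200 = 23,320 kg; Δv = 290×9.8×ln(4.654) = 2842.0×1.5376 ≈ 4370 m/s.
Stage 2: m₀ = 17,400 kg, m_f = 17,400 − 11,300 = 6,100 kg; Δv = 372×9.8×ln(2.852) = 3645.6×1.0482 ≈ 3821 m/s.
Total Δv = 4370 + 3821 = 8191 m/s.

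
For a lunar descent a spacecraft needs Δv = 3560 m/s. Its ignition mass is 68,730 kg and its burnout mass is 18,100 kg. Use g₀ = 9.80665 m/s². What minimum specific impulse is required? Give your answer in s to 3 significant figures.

ln(m₀/m_f) = ln(68730/18100) = ln(3.797) = 1.3343.
Using Δv = v_e ln(m₀/m_f): v_e = Δv / ln(m₀/m_f) = 3560 / 1.3343 = 2668.1 m/s.
Isp = v_e / g₀ = 2668.1 / 9.80665 = 272.1 s.

Isp ≈ 272 s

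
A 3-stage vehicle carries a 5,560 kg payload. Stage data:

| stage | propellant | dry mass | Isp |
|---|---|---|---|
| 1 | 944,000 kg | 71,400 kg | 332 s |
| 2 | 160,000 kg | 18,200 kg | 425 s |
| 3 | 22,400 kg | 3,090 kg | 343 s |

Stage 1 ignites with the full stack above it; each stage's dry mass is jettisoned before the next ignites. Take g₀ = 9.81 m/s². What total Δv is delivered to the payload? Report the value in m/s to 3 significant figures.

Ignition mass of stage 1 = 944,000+71,400 + 160,000+18,200 + 22,400+3,090 + 5,560 = 1,224,650 kg.
Stage 1: m₀ = 1,224,650 kg, m_f = 1,224,650 − 944,000 = 280,650 kg; Δv = 332×9.81×ln(4.364) = 3256.9×1.4733 ≈ 4798 m/s.
Stage 2: m₀ = 209,250 kg, m_f = 209,250 − 160,000 = 49,250 kg; Δv = 425×9.81×ln(4.249) = 4169.2×1.4466 ≈ 6031 m/s.
Stage 3: m₀ = 31,050 kg, m_f = 31,050 − 22,400 = 8,650 kg; Δv = 343×9.81×ln(3.59) = 3364.8×1.2780 ≈ 4300 m/s.
Total Δv = 4798 + 6031 + 4300 = 15129 m/s.

Δv ≈ 15100 m/s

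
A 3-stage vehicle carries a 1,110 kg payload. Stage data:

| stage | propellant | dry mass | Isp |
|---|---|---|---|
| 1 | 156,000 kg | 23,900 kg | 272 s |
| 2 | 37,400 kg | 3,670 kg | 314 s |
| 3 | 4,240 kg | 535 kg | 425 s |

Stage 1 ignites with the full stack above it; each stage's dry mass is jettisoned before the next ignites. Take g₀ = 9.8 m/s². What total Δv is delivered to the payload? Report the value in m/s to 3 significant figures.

Ignition mass of stage 1 = 156,000+23,900 + 37,400+3,670 + 4,240+535 + 1,110 = 226,855 kg.
Stage 1: m₀ = 226,855 kg, m_f = 226,855 − 156,000 = 70,855 kg; Δv = 272×9.8×ln(3.202) = 2665.6×1.1637 ≈ 3102 m/s.
Stage 2: m₀ = 46,955 kg, m_f = 46,955 − 37,400 = 9,555 kg; Δv = 314×9.8×ln(4.914) = 3077.2×1.5921 ≈ 4899 m/s.
Stage 3: m₀ = 5,885 kg, m_f = 5,885 − 4,240 = 1,645 kg; Δv = 425×9.8×ln(3.578) = 4165.0×1.2747 ≈ 5309 m/s.
Total Δv = 3102 + 4899 + 5309 = 13310 m/s.

Δv ≈ 13300 m/s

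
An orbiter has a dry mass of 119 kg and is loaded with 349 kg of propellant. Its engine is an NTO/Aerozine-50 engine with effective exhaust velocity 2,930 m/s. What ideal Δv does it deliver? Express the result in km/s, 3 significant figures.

m₀ = m_dry + m_prop = 119 + 349 = 468 kg.
Rocket equation: Δv = v_e · ln(m₀/m_f) = 2930.0 × ln(3.933) = 2930.0 × 1.3693 ≈ 4012.2 m/s.

Δv ≈ 4.01 km/s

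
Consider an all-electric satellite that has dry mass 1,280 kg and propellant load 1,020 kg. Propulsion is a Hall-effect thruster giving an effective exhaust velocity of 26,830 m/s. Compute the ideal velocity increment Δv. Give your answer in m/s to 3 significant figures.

m₀ = m_dry + m_prop = 1,280 + 1,020 = 2,300 kg.
From the ideal rocket equation, Δv = v_e · ln(m₀/m_f) = 26830.0 × ln(1.797) = 26830.0 × 0.5860 ≈ 15723.7 m/s.

Δv ≈ 15700 m/s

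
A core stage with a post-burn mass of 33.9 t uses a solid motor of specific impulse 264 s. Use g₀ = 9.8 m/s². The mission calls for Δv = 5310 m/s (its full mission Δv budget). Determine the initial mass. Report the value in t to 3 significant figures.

v_e = Isp · g₀ = 264 × 9.8 = 2587.2 m/s.
From the ideal rocket equation, m₀/m_f = exp(Δv / v_e) = exp(5310 / 2587.2) = exp(2.0524) = 7.7867.
m₀ = m_f × 7.7867 = 33.9 × 7.7867 = 263.969 t.

initial mass ≈ 264 t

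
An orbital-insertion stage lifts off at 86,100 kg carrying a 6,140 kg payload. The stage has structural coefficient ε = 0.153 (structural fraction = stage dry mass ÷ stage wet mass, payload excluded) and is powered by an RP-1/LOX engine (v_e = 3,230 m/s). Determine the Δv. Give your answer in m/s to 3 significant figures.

Stage wet mass = m₀ − payload = 86,100 − 6,140 = 79,960 kg.
Stage dry mass = ε × stage wet mass = 0.153 × 79,960 = 12,233.9 kg.
Burnout mass m_f = stage dry + payload = 12,233.9 + 6,140 = 18,373.9 kg.
By the Tsiolkovsky rocket equation, Δv = v_e · ln(86,100/18,373.9) = 3230.0 × ln(4.686) = 3230.0 × 1.5446 ≈ 4989 m/s.

Δv ≈ 4990 m/s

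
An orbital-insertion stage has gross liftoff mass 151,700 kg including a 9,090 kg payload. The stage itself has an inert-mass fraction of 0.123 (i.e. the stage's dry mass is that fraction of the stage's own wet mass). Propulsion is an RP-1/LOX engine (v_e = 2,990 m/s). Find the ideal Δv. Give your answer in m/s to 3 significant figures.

Δv ≈ 5200 m/s

Stage wet mass = m₀ − payload = 151,700 − 9,090 = 142,610 kg.
Stage dry mass = ε × stage wet mass = 0.123 × 142,610 = 17,541 kg.
Burnout mass m_f = stage dry + payload = 17,541 + 9,090 = 26,631 kg.
Rocket equation: Δv = v_e · ln(151,700/26,631) = 2990.0 × ln(5.696) = 2990.0 × 1.7398 ≈ 5202 m/s.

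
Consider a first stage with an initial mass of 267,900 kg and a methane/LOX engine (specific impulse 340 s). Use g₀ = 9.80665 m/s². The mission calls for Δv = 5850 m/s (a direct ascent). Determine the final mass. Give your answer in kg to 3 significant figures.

v_e = Isp · g₀ = 340 × 9.80665 = 3334.3 m/s.
Using Δv = v_e ln(m₀/m_f): m₀/m_f = exp(Δv / v_e) = exp(5850 / 3334.3) = exp(1.7545) = 5.7806.
m_f = m₀ / 5.7806 = 267,900 / 5.7806 = 46,344.7 kg.

final mass ≈ 46300 kg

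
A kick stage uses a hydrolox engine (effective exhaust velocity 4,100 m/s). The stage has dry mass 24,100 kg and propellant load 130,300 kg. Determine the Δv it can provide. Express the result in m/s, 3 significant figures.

m₀ = m_dry + m_prop = 24,100 + 130,300 = 154,400 kg.
By the Tsiolkovsky rocket equation, Δv = v_e · ln(m₀/m_f) = 4100.0 × ln(6.407) = 4100.0 × 1.8573 ≈ 7615.1 m/s.

Δv ≈ 7620 m/s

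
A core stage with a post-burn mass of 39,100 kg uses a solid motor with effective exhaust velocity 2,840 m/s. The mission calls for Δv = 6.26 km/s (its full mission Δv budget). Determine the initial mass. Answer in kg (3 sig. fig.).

initial mass ≈ 354000 kg

By the Tsiolkovsky rocket equation, m₀/m_f = exp(Δv / v_e) = exp(6260 / 2840.0) = exp(2.2042) = 9.0632.
m₀ = m_f × 9.0632 = 39,100 × 9.0632 = 354,371 kg.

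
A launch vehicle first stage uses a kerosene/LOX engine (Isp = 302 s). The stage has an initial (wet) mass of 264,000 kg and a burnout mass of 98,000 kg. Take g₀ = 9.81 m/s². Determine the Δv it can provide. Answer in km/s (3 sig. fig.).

v_e = Isp · g₀ = 302 × 9.81 = 2962.6 m/s.
Δv = v_e · ln(m₀/m_f) = 2962.6 × ln(2.694) = 2962.6 × 0.9910 ≈ 2935.9 m/s.

Δv ≈ 2.94 km/s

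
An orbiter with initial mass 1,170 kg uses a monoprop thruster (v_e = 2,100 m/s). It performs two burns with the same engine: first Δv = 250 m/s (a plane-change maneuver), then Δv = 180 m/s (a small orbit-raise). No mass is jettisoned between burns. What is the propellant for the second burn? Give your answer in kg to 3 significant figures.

After the first burn: m = 1170 × exp(−250/2100.0) = 1170 × 0.88777 = 1,038.69 kg.
After the second burn: m = 1,038.69 × exp(−180/2100.0) = 1,038.69 × 0.91786 = 953.372 kg.
Second-burn propellant = 1,038.69 − 953.372 = 85.318 kg.

propellant for the second burn ≈ 85.3 kg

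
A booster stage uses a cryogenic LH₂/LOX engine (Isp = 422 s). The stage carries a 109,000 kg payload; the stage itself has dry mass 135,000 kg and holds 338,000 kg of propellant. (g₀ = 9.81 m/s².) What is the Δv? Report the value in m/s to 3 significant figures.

v_e = Isp · g₀ = 422 × 9.81 = 4139.8 m/s.
m₀ = payload + dry + propellant = 109,000 + 135,000 + 338,000 = 582,000 kg.
m_f = payload + dry = 109,000 + 135,000 = 244,000 kg.
Rocket equation: Δv = v_e · ln(m₀/m_f) = 4139.8 × ln(2.385) = 4139.8 × 0.8693 ≈ 3598.8 m/s.

Δv ≈ 3600 m/s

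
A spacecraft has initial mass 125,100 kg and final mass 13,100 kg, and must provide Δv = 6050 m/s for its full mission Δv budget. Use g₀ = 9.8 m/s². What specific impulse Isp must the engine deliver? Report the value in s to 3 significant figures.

ln(m₀/m_f) = ln(125100/13100) = ln(9.55) = 2.2565.
Rocket equation: v_e = Δv / ln(m₀/m_f) = 6050 / 2.2565 = 2681.1 m/s.
Isp = v_e / g₀ = 2681.1 / 9.8 = 273.6 s.

Isp ≈ 274 s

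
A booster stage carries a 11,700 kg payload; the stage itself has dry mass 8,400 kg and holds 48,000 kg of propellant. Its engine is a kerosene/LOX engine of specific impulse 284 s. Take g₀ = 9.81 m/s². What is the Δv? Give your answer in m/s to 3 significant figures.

Δv ≈ 3400 m/s

v_e = Isp · g₀ = 284 × 9.81 = 2786.0 m/s.
m₀ = payload + dry + propellant = 11,700 + 8,400 + 48,000 = 68,100 kg.
m_f = payload + dry = 11,700 + 8,400 = 20,100 kg.
Δv = v_e · ln(m₀/m_f) = 2786.0 × ln(3.388) = 2786.0 × 1.2203 ≈ 3399.7 m/s.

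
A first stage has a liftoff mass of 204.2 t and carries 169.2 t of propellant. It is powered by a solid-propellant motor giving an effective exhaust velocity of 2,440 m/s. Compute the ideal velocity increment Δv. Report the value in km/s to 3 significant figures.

m_f = m₀ − m_prop = 204.2 − 169.2 = 35 t.
Using Δv = v_e ln(m₀/m_f): Δv = v_e · ln(m₀/m_f) = 2440.0 × ln(5.834) = 2440.0 × 1.7638 ≈ 4303.6 m/s.

Δv ≈ 4.30 km/s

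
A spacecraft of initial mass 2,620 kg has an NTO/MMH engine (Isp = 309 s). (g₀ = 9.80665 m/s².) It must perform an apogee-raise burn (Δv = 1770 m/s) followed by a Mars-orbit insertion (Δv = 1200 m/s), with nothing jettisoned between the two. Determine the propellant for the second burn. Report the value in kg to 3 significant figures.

propellant for the second burn ≈ 478 kg

v_e = Isp · g₀ = 309 × 9.80665 = 3030.3 m/s.
After the first burn: m = 2620 × exp(−1770/3030.3) = 2620 × 0.55760 = 1,460.91 kg.
After the second burn: m = 1,460.91 × exp(−1200/3030.3) = 1,460.91 × 0.67300 = 983.192 kg.
Second-burn propellant = 1,460.91 − 983.192 = 477.718 kg.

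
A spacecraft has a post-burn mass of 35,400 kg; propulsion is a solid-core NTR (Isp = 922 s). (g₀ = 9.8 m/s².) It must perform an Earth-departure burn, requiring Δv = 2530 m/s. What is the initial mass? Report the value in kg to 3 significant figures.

v_e = Isp · g₀ = 922 × 9.8 = 9035.6 m/s.
m₀/m_f = exp(Δv / v_e) = exp(2530 / 9035.6) = exp(0.2800) = 1.3231.
m₀ = m_f × 1.3231 = 35,400 × 1.3231 = 46,837.7 kg.

initial mass ≈ 46800 kg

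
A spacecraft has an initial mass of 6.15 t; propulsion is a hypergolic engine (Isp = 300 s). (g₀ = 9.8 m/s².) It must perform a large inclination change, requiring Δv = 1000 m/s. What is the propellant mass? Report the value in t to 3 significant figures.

propellant mass ≈ 1.77 t

v_e = Isp · g₀ = 300 × 9.8 = 2940.0 m/s.
From the ideal rocket equation, m₀/m_f = exp(Δv / v_e) = exp(1000 / 2940.0) = exp(0.3401) = 1.4051.
m_f = 6.15 / 1.4051 = 4.37691 t, so propellant = m₀ − m_f = 6.15 − 4.37691 = 1.77309 t.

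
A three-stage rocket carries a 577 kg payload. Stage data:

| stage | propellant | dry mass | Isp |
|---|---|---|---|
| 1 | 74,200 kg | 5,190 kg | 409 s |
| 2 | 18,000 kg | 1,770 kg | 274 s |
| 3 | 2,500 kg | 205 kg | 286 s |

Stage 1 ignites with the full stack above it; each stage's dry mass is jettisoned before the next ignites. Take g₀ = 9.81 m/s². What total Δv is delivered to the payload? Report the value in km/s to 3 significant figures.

Δv ≈ 13.3 km/s

Ignition mass of stage 1 = 74,200+5,190 + 18,000+1,770 + 2,500+205 + 577 = 102,442 kg.
Stage 1: m₀ = 102,442 kg, m_f = 102,442 − 74,200 = 28,242 kg; Δv = 409×9.81×ln(3.627) = 4012.3×1.2885 ≈ 5170 m/s.
Stage 2: m₀ = 23,052 kg, m_f = 23,052 − 18,000 = 5,052 kg; Δv = 274×9.81×ln(4.563) = 2687.9×1.5180 ≈ 4080 m/s.
Stage 3: m₀ = 3,282 kg, m_f = 3,282 − 2,500 = 782 kg; Δv = 286×9.81×ln(4.197) = 2805.7×1.4344 ≈ 4024 m/s.
Total Δv = 5170 + 4080 + 4024 = 13274 m/s.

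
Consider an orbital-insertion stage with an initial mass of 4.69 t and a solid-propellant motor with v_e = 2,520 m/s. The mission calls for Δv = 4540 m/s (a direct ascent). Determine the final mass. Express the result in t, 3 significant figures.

final mass ≈ 0.774 t

m₀/m_f = exp(Δv / v_e) = exp(4540 / 2520.0) = exp(1.8016) = 6.0593.
m_f = m₀ / 6.0593 = 4.69 / 6.0593 = 0.774017 t.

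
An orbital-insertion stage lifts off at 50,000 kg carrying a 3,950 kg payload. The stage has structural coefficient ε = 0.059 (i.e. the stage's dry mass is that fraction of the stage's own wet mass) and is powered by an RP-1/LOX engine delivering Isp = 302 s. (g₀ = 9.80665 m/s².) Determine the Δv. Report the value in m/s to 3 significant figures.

Stage wet mass = m₀ − payload = 50,000 − 3,950 = 46,050 kg.
Stage dry mass = ε × stage wet mass = 0.059 × 46,050 = 2,716.95 kg.
Burnout mass m_f = stage dry + payload = 2,716.95 + 3,950 = 6,666.95 kg.
v_e = Isp · g₀ = 302 × 9.80665 = 2961.6 m/s.
Using Δv = v_e ln(m₀/m_f): Δv = v_e · ln(50,000/6,666.95) = 2961.6 × ln(7.5) = 2961.6 × 2.0149 ≈ 5967 m/s.

Δv ≈ 5970 m/s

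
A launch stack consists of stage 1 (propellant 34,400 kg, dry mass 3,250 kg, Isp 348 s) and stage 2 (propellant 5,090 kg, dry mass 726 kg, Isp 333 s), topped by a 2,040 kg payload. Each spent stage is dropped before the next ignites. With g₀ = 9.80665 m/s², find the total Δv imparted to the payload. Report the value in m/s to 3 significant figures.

Ignition mass of stage 1 = 34,400+3,250 + 5,090+726 + 2,040 = 45,506 kg.
Stage 1: m₀ = 45,506 kg, m_f = 45,506 − 34,400 = 11,106 kg; Δv = 348×9.80665×ln(4.097) = 3412.7×1.4104 ≈ 4813 m/s.
Stage 2: m₀ = 7,856 kg, m_f = 7,856 − 5,090 = 2,766 kg; Δv = 333×9.80665×ln(2.84) = 3265.6×1.0439 ≈ 3409 m/s.
Total Δv = 4813 + 3409 = 8222 m/s.

Δv ≈ 8220 m/s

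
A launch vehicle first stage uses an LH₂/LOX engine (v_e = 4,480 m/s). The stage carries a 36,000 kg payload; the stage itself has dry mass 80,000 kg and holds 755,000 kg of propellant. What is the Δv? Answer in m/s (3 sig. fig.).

Δv ≈ 9030 m/s

m₀ = payload + dry + propellant = 36,000 + 80,000 + 755,000 = 871,000 kg.
m_f = payload + dry = 36,000 + 80,000 = 116,000 kg.
Δv = v_e · ln(m₀/m_f) = 4480.0 × ln(7.509) = 4480.0 × 2.0161 ≈ 9031.9 m/s.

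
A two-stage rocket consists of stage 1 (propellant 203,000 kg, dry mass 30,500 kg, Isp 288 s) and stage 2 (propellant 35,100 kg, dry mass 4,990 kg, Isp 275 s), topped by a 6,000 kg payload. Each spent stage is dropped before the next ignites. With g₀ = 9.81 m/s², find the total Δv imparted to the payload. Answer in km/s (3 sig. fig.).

Δv ≈ 7.53 km/s

Ignition mass of stage 1 = 203,000+30,500 + 35,100+4,990 + 6,000 = 279,590 kg.
Stage 1: m₀ = 279,590 kg, m_f = 279,590 − 203,000 = 76,590 kg; Δv = 288×9.81×ln(3.65) = 2825.3×1.2949 ≈ 3658 m/s.
Stage 2: m₀ = 46,090 kg, m_f = 46,090 − 35,100 = 10,990 kg; Δv = 275×9.81×ln(4.194) = 2697.8×1.4336 ≈ 3868 m/s.
Total Δv = 3658 + 3868 = 7526 m/s.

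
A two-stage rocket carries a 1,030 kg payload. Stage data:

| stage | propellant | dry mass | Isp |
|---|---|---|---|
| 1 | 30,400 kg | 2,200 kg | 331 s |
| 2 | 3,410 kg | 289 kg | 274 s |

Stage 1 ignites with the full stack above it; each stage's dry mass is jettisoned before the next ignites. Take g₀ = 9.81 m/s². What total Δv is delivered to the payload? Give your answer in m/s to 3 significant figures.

Ignition mass of stage 1 = 30,400+2,200 + 3,410+289 + 1,030 = 37,329 kg.
Stage 1: m₀ = 37,329 kg, m_f = 37,329 − 30,400 = 6,929 kg; Δv = 331×9.81×ln(5.387) = 3247.1×1.6841 ≈ 5468 m/s.
Stage 2: m₀ = 4,729 kg, m_f = 4,729 − 3,410 = 1,319 kg; Δv = 274×9.81×ln(3.585) = 2687.9×1.2768 ≈ 3432 m/s.
Total Δv = 5468 + 3432 = 8900 m/s.

Δv ≈ 8900 m/s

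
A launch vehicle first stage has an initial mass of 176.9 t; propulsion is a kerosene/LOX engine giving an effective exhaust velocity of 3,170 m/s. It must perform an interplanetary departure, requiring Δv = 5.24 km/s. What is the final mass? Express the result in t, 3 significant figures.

Using Δv = v_e ln(m₀/m_f): m₀/m_f = exp(Δv / v_e) = exp(5240 / 3170.0) = exp(1.6530) = 5.2226.
m_f = m₀ / 5.2226 = 176.9 / 5.2226 = 33.872 t.

final mass ≈ 33.9 t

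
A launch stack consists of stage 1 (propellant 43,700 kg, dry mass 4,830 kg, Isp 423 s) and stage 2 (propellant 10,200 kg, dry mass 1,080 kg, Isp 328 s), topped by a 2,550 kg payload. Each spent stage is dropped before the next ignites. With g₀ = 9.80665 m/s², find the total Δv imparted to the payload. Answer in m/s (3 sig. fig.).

Ignition mass of stage 1 = 43,700+4,830 + 10,200+1,080 + 2,550 = 62,360 kg.
Stage 1: m₀ = 62,360 kg, m_f = 62,360 − 43,700 = 18,660 kg; Δv = 423×9.80665×ln(3.342) = 4148.2×1.2065 ≈ 5005 m/s.
Stage 2: m₀ = 13,830 kg, m_f = 13,830 − 10,200 = 3,630 kg; Δv = 328×9.80665×ln(3.81) = 3216.6×1.3376 ≈ 4303 m/s.
Total Δv = 5005 + 4303 = 9308 m/s.

Δv ≈ 9310 m/s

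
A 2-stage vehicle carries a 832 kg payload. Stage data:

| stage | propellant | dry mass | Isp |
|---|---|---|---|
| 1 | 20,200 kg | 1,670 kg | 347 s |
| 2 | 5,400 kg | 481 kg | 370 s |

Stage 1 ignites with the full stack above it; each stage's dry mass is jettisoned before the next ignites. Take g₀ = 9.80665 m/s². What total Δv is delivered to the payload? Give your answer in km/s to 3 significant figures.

Ignition mass of stage 1 = 20,200+1,670 + 5,400+481 + 832 = 28,583 kg.
Stage 1: m₀ = 28,583 kg, m_f = 28,583 − 20,200 = 8,383 kg; Δv = 347×9.80665×ln(3.41) = 3402.9×1.2266 ≈ 4174 m/s.
Stage 2: m₀ = 6,713 kg, m_f = 6,713 − 5,400 = 1,313 kg; Δv = 370×9.80665×ln(5.113) = 3628.5×1.6317 ≈ 5921 m/s.
Total Δv = 4174 + 5921 = 10095 m/s.

Δv ≈ 10.1 km/s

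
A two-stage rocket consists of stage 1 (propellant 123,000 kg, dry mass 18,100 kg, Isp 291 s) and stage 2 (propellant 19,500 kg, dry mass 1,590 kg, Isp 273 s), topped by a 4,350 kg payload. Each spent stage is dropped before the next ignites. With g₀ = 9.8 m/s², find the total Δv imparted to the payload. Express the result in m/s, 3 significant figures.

Δv ≈ 7720 m/s

Ignition mass of stage 1 = 123,000+18,100 + 19,500+1,590 + 4,350 = 166,540 kg.
Stage 1: m₀ = 166,540 kg, m_f = 166,540 − 123,000 = 43,540 kg; Δv = 291×9.8×ln(3.825) = 2851.8×1.3416 ≈ 3826 m/s.
Stage 2: m₀ = 25,440 kg, m_f = 25,440 − 19,500 = 5,940 kg; Δv = 273×9.8×ln(4.283) = 2675.4×1.4546 ≈ 3892 m/s.
Total Δv = 3826 + 3892 = 7718 m/s.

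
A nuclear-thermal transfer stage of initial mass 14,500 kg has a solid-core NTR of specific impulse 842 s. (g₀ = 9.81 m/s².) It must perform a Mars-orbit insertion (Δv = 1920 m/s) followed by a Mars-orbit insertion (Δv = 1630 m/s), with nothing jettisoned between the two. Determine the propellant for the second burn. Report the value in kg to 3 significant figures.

v_e = Isp · g₀ = 842 × 9.81 = 8260.0 m/s.
After the first burn: m = 14500 × exp(−1920/8260.0) = 14500 × 0.79259 = 11,492.6 kg.
After the second burn: m = 11,492.6 × exp(−1630/8260.0) = 11,492.6 × 0.82091 = 9,434.39 kg.
Second-burn propellant = 11,492.6 − 9,434.39 = 2,058.21 kg.

propellant for the second burn ≈ 2060 kg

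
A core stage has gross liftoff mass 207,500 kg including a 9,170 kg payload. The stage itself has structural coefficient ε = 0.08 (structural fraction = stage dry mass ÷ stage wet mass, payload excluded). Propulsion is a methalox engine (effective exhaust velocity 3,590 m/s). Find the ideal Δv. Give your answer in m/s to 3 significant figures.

Stage wet mass = m₀ − payload = 207,500 − 9,170 = 198,330 kg.
Stage dry mass = ε × stage wet mass = 0.08 × 198,330 = 15,866.4 kg.
Burnout mass m_f = stage dry + payload = 15,866.4 + 9,170 = 25,036.4 kg.
Rocket equation: Δv = v_e · ln(207,500/25,036.4) = 3590.0 × ln(8.288) = 3590.0 × 2.1148 ≈ 7592 m/s.

Δv ≈ 7590 m/s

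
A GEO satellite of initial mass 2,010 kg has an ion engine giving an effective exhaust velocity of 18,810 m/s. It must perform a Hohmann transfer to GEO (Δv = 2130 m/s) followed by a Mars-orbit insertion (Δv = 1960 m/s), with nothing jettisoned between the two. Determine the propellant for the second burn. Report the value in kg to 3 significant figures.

After the first burn: m = 2010 × exp(−2130/18810.0) = 2010 × 0.89294 = 1,794.81 kg.
After the second burn: m = 1,794.81 × exp(−1960/18810.0) = 1,794.81 × 0.90105 = 1,617.21 kg.
Second-burn propellant = 1,794.81 − 1,617.21 = 177.6 kg.

propellant for the second burn ≈ 178 kg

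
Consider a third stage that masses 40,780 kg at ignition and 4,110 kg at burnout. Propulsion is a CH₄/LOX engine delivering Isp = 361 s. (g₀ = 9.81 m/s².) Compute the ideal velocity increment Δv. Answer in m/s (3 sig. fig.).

Δv ≈ 8130 m/s

v_e = Isp · g₀ = 361 × 9.81 = 3541.4 m/s.
Using Δv = v_e ln(m₀/m_f): Δv = v_e · ln(m₀/m_f) = 3541.4 × ln(9.922) = 3541.4 × 2.2948 ≈ 8126.7 m/s.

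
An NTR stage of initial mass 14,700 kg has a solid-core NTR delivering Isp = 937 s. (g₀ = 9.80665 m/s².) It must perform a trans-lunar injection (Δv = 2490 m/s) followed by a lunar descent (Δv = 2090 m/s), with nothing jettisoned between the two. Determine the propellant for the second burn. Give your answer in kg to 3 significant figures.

propellant for the second burn ≈ 2280 kg

v_e = Isp · g₀ = 937 × 9.80665 = 9188.8 m/s.
After the first burn: m = 14700 × exp(−2490/9188.8) = 14700 × 0.76263 = 11,210.7 kg.
After the second burn: m = 11,210.7 × exp(−2090/9188.8) = 11,210.7 × 0.79656 = 8,930 kg.
Second-burn propellant = 11,210.7 − 8,930 = 2,280.7 kg.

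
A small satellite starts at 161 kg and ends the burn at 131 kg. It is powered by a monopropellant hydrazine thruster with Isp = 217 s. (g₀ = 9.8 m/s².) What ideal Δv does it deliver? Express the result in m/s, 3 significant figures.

Δv ≈ 439 m/s

v_e = Isp · g₀ = 217 × 9.8 = 2126.6 m/s.
Rocket equation: Δv = v_e · ln(m₀/m_f) = 2126.6 × ln(1.229) = 2126.6 × 0.2062 ≈ 438.5 m/s.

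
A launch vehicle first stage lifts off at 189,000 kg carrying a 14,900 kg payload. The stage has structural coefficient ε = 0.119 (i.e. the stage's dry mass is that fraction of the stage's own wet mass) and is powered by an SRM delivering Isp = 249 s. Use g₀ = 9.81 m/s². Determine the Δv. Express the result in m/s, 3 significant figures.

Δv ≈ 4080 m/s

Stage wet mass = m₀ − payload = 189,000 − 14,900 = 174,100 kg.
Stage dry mass = ε × stage wet mass = 0.119 × 174,100 = 20,717.9 kg.
Burnout mass m_f = stage dry + payload = 20,717.9 + 14,900 = 35,617.9 kg.
v_e = Isp · g₀ = 249 × 9.81 = 2442.7 m/s.
Δv = v_e · ln(189,000/35,617.9) = 2442.7 × ln(5.306) = 2442.7 × 1.6689 ≈ 4077 m/s.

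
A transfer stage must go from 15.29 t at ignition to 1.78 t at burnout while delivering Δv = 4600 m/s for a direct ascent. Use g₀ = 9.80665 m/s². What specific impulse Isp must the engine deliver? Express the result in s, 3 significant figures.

Isp ≈ 218 s

ln(m₀/m_f) = ln(15290/1780) = ln(8.59) = 2.1506.
Using Δv = v_e ln(m₀/m_f): v_e = Δv / ln(m₀/m_f) = 4600 / 2.1506 = 2139.0 m/s.
Isp = v_e / g₀ = 2139.0 / 9.80665 = 218.1 s.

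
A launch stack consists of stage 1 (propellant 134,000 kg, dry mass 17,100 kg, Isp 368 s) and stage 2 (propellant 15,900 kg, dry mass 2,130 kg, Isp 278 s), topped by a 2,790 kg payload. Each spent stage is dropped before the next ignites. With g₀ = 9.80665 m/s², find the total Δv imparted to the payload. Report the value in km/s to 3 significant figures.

Ignition mass of stage 1 = 134,000+17,100 + 15,900+2,130 + 2,790 = 171,920 kg.
Stage 1: m₀ = 171,920 kg, m_f = 171,920 − 134,000 = 37,920 kg; Δv = 368×9.80665×ln(4.534) = 3608.8×1.5116 ≈ 5455 m/s.
Stage 2: m₀ = 20,820 kg, m_f = 20,820 − 15,900 = 4,920 kg; Δv = 278×9.80665×ln(4.232) = 2726.2×1.4426 ≈ 3933 m/s.
Total Δv = 5455 + 3933 = 9388 m/s.

Δv ≈ 9.39 km/s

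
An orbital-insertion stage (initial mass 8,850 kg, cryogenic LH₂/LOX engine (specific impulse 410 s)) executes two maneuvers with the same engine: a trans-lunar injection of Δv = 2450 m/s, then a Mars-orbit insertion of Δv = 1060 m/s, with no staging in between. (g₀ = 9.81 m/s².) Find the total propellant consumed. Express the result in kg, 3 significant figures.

v_e = Isp · g₀ = 410 × 9.81 = 4022.1 m/s.
After the first burn: m = 8850 × exp(−2450/4022.1) = 8850 × 0.54382 = 4,812.81 kg.
After the second burn: m = 4,812.81 × exp(−1060/4022.1) = 4,812.81 × 0.76832 = 3,697.78 kg.
Total propellant = m₀ − m_final = 8850 − 3,697.78 = 5,152.22 kg.

total propellant consumed ≈ 5150 kg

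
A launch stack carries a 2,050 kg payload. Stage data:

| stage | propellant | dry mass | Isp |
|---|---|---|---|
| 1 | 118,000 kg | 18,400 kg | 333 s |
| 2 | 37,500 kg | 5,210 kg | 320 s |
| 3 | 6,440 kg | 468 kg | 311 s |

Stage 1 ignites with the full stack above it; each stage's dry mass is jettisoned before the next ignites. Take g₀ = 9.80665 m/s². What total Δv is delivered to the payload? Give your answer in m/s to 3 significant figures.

Ignition mass of stage 1 = 118,000+18,400 + 37,500+5,210 + 6,440+468 + 2,050 = 188,068 kg.
Stage 1: m₀ = 188,068 kg, m_f = 188,068 − 118,000 = 70,068 kg; Δv = 333×9.80665×ln(2.684) = 3265.6×0.9873 ≈ 3224 m/s.
Stage 2: m₀ = 51,668 kg, m_f = 51,668 − 37,500 = 14,168 kg; Δv = 320×9.80665×ln(3.647) = 3138.1×1.2939 ≈ 4060 m/s.
Stage 3: m₀ = 8,958 kg, m_f = 8,958 − 6,440 = 2,518 kg; Δv = 311×9.80665×ln(3.558) = 3049.9×1.2691 ≈ 3871 m/s.
Total Δv = 3224 + 4060 + 3871 = 11155 m/s.

Δv ≈ 11200 m/s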